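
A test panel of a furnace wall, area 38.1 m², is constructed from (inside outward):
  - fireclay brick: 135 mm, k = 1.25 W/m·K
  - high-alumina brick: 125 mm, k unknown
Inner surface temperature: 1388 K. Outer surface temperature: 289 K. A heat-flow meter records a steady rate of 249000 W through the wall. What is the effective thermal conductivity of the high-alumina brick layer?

k ≈ 2.08 W/(m·K)

Series thermal resistances:
R_fireclay brick = L/(kA) = 0.135/(1.25×38.1) = 0.002835 K/W
Sum of known resistances R_other = 0.002835 K/W
Total R = ΔT/Q = 1099/249000 = 0.004414 K/W
R_high-alumina brick = R_total − R_other = 0.001579 K/W
k = L/(R·A) = 0.125/(0.001579×38.1)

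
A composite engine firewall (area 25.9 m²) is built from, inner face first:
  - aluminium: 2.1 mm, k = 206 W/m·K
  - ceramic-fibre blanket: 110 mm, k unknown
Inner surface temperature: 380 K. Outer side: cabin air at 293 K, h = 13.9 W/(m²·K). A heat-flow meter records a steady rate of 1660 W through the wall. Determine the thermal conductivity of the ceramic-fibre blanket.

k ≈ 0.0856 W/(m·K)

Series thermal resistances:
R_aluminium = L/(kA) = 0.0021/(206×25.9) = 3.936×10^-7 K/W
R_outer film = 1/(h_o·A) = 1/(13.9×25.9) = 0.002778 K/W
Sum of known resistances R_other = 0.002778 K/W
Total R = ΔT/Q = 87/1660 = 0.05241 K/W
R_ceramic-fibre blanket = R_total − R_other = 0.04963 K/W
k = L/(R·A) = 0.11/(0.04963×25.9)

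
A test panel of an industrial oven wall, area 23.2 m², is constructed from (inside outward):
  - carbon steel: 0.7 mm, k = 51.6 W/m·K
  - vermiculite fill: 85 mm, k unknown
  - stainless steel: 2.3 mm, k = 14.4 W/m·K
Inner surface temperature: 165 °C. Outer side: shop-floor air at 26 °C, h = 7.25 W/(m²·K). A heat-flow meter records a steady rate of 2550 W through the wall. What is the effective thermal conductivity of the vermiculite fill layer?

k ≈ 0.0755 W/(m·K)

Treating each layer as a thermal resistance in series:
R_carbon steel = L/(kA) = 0.0007/(51.6×23.2) = 5.847×10^-7 K/W
R_stainless steel = L/(kA) = 0.0023/(14.4×23.2) = 6.885×10^-6 K/W
R_outer film = 1/(h_o·A) = 1/(7.25×23.2) = 0.005945 K/W
Sum of known resistances R_other = 0.005953 K/W
Total R = ΔT/Q = 139/2550 = 0.05451 K/W
R_vermiculite fill = R_total − R_other = 0.04856 K/W
k = L/(R·A) = 0.085/(0.04856×23.2)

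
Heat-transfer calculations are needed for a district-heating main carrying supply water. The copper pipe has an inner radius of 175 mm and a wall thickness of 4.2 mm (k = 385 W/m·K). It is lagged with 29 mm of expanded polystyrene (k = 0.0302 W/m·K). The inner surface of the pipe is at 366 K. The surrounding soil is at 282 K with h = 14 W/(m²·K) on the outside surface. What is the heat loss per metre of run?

For a radial system each layer contributes R = ln(r_out/r_in)/(2πkL); films add R = 1/(hA).
R_copper pipe wall = ln(179.2/175)/(2π×385×1) = 9.804×10^-6 K/W
R_expanded polystyrene = ln(208.2/179.2)/(2π×0.0302×1) = 0.7905 K/W
R_outer film = 1/(h_o·2πr_oL) = 1/(14×2π×0.2082×1) = 0.0546 K/W
R_total = 0.8451 K/W
Q = ΔT/R_total = 84/0.8451

q′ ≈ 99.4 W/m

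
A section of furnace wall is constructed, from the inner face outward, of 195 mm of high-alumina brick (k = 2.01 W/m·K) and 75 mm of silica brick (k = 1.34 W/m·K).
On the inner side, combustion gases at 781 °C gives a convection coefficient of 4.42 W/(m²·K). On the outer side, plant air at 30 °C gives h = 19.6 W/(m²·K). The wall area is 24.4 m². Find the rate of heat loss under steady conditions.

Model the wall as resistances in series:
R_inner film = 1/(h_i·A) = 1/(4.42×24.4) = 0.009272 K/W
R_high-alumina brick = L/(kA) = 0.195/(2.01×24.4) = 0.003976 K/W
R_silica brick = L/(kA) = 0.075/(1.34×24.4) = 0.002294 K/W
R_outer film = 1/(h_o·A) = 1/(19.6×24.4) = 0.002091 K/W
R_total = 0.01763 K/W
Q = ΔT / R_total = 751 / 0.01763

Q ≈ 42600 W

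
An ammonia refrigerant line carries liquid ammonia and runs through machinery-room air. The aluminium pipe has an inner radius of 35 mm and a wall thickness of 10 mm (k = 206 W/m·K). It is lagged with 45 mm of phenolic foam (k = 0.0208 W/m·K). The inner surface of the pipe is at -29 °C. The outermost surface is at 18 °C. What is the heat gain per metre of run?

Per-layer cylindrical resistances, series-summed:
R_aluminium pipe wall = ln(45/35)/(2π×206×1) = 1.942×10^-4 K/W
R_phenolic foam = ln(90/45)/(2π×0.0208×1) = 5.304 K/W
R_total = 5.304 K/W
Q = ΔT/R_total = 47/5.304

q′ ≈ 8.86 W/m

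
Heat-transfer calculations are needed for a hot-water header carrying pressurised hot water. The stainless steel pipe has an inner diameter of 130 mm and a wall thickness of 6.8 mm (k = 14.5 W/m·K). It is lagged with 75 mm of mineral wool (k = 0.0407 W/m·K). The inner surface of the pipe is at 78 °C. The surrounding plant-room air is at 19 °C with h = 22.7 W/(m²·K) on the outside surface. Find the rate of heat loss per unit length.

q′ ≈ 20.7 W/m

Per-layer cylindrical resistances, series-summed:
R_stainless steel pipe wall = ln(71.8/65)/(2π×14.5×1) = 0.001092 K/W
R_mineral wool = ln(146.8/71.8)/(2π×0.0407×1) = 2.797 K/W
R_outer film = 1/(h_o·2πr_oL) = 1/(22.7×2π×0.1468×1) = 0.04776 K/W
R_total = 2.846 K/W
Q = ΔT/R_total = 59/2.846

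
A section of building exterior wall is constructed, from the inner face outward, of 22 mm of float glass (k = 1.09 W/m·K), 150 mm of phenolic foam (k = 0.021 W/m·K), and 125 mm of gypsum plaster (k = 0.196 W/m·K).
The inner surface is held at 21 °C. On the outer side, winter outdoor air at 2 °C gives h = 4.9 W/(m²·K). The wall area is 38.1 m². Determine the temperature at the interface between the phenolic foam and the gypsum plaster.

T ≈ 4 °C

Series thermal resistances:
R_float glass = L/(kA) = 0.022/(1.09×38.1) = 5.298×10^-4 K/W
R_phenolic foam = L/(kA) = 0.15/(0.021×38.1) = 0.1875 K/W
R_gypsum plaster = L/(kA) = 0.125/(0.196×38.1) = 0.01674 K/W
R_outer film = 1/(h_o·A) = 1/(4.9×38.1) = 0.005356 K/W
R_total = 0.2101 K/W;  Q = ΔT/R_total = 19/0.2101 = 90.43 W
T_interface = T_inner − Q·ΣR(inner→interface) = 21 − 90.4×0.188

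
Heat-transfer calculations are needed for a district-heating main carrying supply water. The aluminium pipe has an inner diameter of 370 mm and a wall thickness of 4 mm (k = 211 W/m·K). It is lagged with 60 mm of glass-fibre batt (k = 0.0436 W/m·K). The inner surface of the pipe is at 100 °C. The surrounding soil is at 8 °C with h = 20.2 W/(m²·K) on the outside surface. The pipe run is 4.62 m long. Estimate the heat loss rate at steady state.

Radial resistances (cylindrical: R_cond = ln(r_o/r_i)/(2πkL), R_conv = 1/(h·2πrL)):
R_aluminium pipe wall = ln(189/185)/(2π×211×4.62) = 3.492×10^-6 K/W
R_glass-fibre batt = ln(249/189)/(2π×0.0436×4.62) = 0.2178 K/W
R_outer film = 1/(h_o·2πr_oL) = 1/(20.2×2π×0.249×4.62) = 0.006849 K/W
R_total = 0.2247 K/W
Q = ΔT/R_total = 92/0.2247

Q ≈ 409 W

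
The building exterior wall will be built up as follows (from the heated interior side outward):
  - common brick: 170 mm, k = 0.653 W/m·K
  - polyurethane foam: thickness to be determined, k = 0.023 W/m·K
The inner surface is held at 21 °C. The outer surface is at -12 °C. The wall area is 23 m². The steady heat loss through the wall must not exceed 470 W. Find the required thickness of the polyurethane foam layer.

L ≈ 31.2 mm

Using the resistance-network approach (series):
R_common brick = L/(kA) = 0.17/(0.653×23) = 0.01132 K/W
Sum of the known resistances R_other = 0.01132 K/W
Required total resistance R_tot = ΔT/Q_allow = 33/470 = 0.07021 K/W
R_polyurethane foam = R_tot − R_other = 0.05889 K/W
L = R·k·A = 0.05889×0.023×23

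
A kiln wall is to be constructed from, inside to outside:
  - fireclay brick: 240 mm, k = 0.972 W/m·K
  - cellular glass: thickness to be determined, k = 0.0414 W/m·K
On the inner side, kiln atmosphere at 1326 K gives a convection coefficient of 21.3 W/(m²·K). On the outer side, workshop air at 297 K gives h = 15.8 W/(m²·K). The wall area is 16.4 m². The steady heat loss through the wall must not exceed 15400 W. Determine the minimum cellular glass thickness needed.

L ≈ 30.6 mm

Treating each layer as a thermal resistance in series:
R_inner film = 1/(h_i·A) = 1/(21.3×16.4) = 0.002863 K/W
R_fireclay brick = L/(kA) = 0.24/(0.972×16.4) = 0.01506 K/W
R_outer film = 1/(h_o·A) = 1/(15.8×16.4) = 0.003859 K/W
Sum of the known resistances R_other = 0.02178 K/W
Required total resistance R_tot = ΔT/Q_allow = 1029/15400 = 0.06682 K/W
R_cellular glass = R_tot − R_other = 0.04504 K/W
L = R·k·A = 0.04504×0.0414×16.4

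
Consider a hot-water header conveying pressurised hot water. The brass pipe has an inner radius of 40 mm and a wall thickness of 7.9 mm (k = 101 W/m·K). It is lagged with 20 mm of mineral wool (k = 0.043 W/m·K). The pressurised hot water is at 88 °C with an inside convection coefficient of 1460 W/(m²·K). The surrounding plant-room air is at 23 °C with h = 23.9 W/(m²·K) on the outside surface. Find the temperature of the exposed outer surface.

Treating each annulus and film as a series resistance:
R_inner film = 1/(h_i·2πr₁L) = 1/(1460×2π×0.04×1) = 0.002725 K/W
R_brass pipe wall = ln(47.9/40)/(2π×101×1) = 2.84×10^-4 K/W
R_mineral wool = ln(67.9/47.9)/(2π×0.043×1) = 1.291 K/W
R_outer film = 1/(h_o·2πr_oL) = 1/(23.9×2π×0.0679×1) = 0.09807 K/W
R_total = 1.393 K/W
Q = ΔT/R_total = 65/1.393
Q = 46.7 W/m
T_interface = T_inner − Q·ΣR(inner→interface) = 88 − 46.7×1.294

T ≈ 27.6 °C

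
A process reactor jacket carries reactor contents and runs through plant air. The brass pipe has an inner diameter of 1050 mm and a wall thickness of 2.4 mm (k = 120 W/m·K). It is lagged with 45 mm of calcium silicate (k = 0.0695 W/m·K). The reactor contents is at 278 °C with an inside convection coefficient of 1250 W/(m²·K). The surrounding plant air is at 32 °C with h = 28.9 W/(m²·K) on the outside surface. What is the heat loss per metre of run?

For a radial system each layer contributes R = ln(r_out/r_in)/(2πkL); films add R = 1/(hA).
R_inner film = 1/(h_i·2πr₁L) = 1/(1250×2π×0.525×1) = 2.425×10^-4 K/W
R_brass pipe wall = ln(527.4/525)/(2π×120×1) = 6.049×10^-6 K/W
R_calcium silicate = ln(572.4/527.4)/(2π×0.0695×1) = 0.1875 K/W
R_outer film = 1/(h_o·2πr_oL) = 1/(28.9×2π×0.5724×1) = 0.009621 K/W
R_total = 0.1974 K/W
Q = ΔT/R_total = 246/0.1974

q′ ≈ 1250 W/m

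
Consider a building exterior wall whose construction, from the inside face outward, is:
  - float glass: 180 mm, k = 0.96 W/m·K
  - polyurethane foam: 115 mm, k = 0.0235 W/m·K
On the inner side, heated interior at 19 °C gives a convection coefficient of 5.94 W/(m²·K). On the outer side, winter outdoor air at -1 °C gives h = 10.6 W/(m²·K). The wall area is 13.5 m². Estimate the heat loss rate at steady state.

Using the resistance-network approach (series):
R_inner film = 1/(h_i·A) = 1/(5.94×13.5) = 0.01247 K/W
R_float glass = L/(kA) = 0.18/(0.96×13.5) = 0.01389 K/W
R_polyurethane foam = L/(kA) = 0.115/(0.0235×13.5) = 0.3625 K/W
R_outer film = 1/(h_o·A) = 1/(10.6×13.5) = 0.006988 K/W
R_total = 0.3958 K/W
Q = ΔT / R_total = 20 / 0.3958

Q ≈ 50.5 W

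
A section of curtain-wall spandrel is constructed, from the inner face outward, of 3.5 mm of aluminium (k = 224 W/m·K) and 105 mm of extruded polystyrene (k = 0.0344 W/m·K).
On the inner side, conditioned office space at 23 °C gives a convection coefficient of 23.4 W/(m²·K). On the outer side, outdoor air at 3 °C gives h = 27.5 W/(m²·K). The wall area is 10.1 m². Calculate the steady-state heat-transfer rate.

Series thermal resistances:
R_inner film = 1/(h_i·A) = 1/(23.4×10.1) = 0.004231 K/W
R_aluminium = L/(kA) = 0.0035/(224×10.1) = 1.547×10^-6 K/W
R_extruded polystyrene = L/(kA) = 0.105/(0.0344×10.1) = 0.3022 K/W
R_outer film = 1/(h_o·A) = 1/(27.5×10.1) = 0.0036 K/W
R_total = 0.31 K/W
Q = ΔT / R_total = 20 / 0.31

Q ≈ 64.5 W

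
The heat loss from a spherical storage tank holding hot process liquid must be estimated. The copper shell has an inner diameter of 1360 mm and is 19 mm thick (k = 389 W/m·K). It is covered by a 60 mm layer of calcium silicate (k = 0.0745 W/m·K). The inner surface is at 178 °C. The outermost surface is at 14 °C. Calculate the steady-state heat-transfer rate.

Q ≈ 1360 W

For a spherical shell R = (1/r₁ − 1/r₂)/(4πk); film R = 1/(h·4πr²). In series:
R_copper shell = (1/0.68 − 1/0.699)/(4π×389) = 8.177×10^-6 K/W
R_calcium silicate = (1/0.699 − 1/0.759)/(4π×0.0745) = 0.1208 K/W
R_total = 0.1208 K/W
Q = ΔT/R_total = 164/0.1208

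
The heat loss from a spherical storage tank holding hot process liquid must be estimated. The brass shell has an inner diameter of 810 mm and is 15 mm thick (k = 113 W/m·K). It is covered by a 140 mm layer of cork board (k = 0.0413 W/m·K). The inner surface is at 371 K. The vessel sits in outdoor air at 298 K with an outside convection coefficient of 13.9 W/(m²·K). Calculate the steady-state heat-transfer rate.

For a spherical shell R = (1/r₁ − 1/r₂)/(4πk); film R = 1/(h·4πr²). In series:
R_brass shell = (1/0.405 − 1/0.42)/(4π×113) = 6.21×10^-5 K/W
R_cork board = (1/0.42 − 1/0.56)/(4π×0.0413) = 1.147 K/W
R_outer film = 1/(h·4πr_o²) = 1/(13.9×4π×0.56²) = 0.01826 K/W
R_total = 1.165 K/W
Q = ΔT/R_total = 73/1.165

Q ≈ 62.6 W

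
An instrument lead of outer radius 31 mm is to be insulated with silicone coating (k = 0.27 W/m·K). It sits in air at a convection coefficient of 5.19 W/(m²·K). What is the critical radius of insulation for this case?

r_cr ≈ 52 mm

For a cylinder r_cr = k/h = 0.27/5.19
r_cr = 52 mm; since the bare radius (31 mm) is below r_cr, adding a thin layer of insulation will *increase* heat loss.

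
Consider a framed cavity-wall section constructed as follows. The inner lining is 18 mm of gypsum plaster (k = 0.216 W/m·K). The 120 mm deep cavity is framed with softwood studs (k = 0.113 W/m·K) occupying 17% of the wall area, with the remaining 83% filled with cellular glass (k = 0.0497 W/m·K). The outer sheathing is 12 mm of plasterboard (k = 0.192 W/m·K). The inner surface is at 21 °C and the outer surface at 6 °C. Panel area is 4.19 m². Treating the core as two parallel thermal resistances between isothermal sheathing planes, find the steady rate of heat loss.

Sheathing layers in series; stud and cavity paths in parallel between them.
R_inner = 0.018/(0.216×4.19) = 0.01989 K/W
R_stud  = 0.12/(0.113×0.17×4.19) = 1.491 K/W
R_cav   = 0.12/(0.0497×0.83×4.19) = 0.6943 K/W
1/R_core = 1/R_stud + 1/R_cav → R_core = 0.4737 K/W
R_outer = 0.012/(0.192×4.19) = 0.01492 K/W
R_total = 0.5085 K/W
Q = ΔT/R_total = 15/0.5085

Q ≈ 29.5 W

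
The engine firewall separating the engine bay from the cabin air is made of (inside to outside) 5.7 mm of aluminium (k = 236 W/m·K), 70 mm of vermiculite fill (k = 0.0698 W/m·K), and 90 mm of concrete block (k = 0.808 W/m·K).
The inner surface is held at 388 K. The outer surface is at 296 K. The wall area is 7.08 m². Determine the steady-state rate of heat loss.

Q ≈ 585 W

Treating each layer as a thermal resistance in series:
R_aluminium = L/(kA) = 0.0057/(236×7.08) = 3.411×10^-6 K/W
R_vermiculite fill = L/(kA) = 0.07/(0.0698×7.08) = 0.1416 K/W
R_concrete block = L/(kA) = 0.09/(0.808×7.08) = 0.01573 K/W
R_total = 0.1574 K/W
Q = ΔT / R_total = 92 / 0.1574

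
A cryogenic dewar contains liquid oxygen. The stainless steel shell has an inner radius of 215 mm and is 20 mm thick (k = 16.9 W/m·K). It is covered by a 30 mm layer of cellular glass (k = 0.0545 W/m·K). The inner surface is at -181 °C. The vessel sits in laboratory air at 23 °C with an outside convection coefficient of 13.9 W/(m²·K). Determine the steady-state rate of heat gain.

Each spherical layer contributes R = (1/r_i − 1/r_o)/(4πk):
R_stainless steel shell = (1/0.215 − 1/0.235)/(4π×16.9) = 0.001864 K/W
R_cellular glass = (1/0.235 − 1/0.265)/(4π×0.0545) = 0.7034 K/W
R_outer film = 1/(h·4πr_o²) = 1/(13.9×4π×0.265²) = 0.08152 K/W
R_total = 0.7868 K/W
Q = ΔT/R_total = 204/0.7868

Q ≈ 259 W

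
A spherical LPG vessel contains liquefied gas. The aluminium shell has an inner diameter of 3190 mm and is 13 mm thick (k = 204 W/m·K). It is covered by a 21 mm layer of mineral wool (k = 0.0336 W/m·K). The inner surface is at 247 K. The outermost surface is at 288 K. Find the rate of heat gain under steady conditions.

Q ≈ 2160 W

Each spherical layer contributes R = (1/r_i − 1/r_o)/(4πk):
R_aluminium shell = (1/1.595 − 1/1.608)/(4π×204) = 1.977×10^-6 K/W
R_mineral wool = (1/1.608 − 1/1.629)/(4π×0.0336) = 0.01899 K/W
R_total = 0.01899 K/W
Q = ΔT/R_total = 41/0.01899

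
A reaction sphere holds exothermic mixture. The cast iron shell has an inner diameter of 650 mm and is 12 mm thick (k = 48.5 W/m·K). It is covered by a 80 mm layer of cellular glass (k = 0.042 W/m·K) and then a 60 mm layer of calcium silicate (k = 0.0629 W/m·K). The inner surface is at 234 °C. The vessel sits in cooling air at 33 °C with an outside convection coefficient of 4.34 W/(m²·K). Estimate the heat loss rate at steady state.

Q ≈ 130 W

Radial (spherical) resistances in series:
R_cast iron shell = (1/0.325 − 1/0.337)/(4π×48.5) = 1.798×10^-4 K/W
R_cellular glass = (1/0.337 − 1/0.417)/(4π×0.042) = 1.079 K/W
R_calcium silicate = (1/0.417 − 1/0.477)/(4π×0.0629) = 0.3816 K/W
R_outer film = 1/(h·4πr_o²) = 1/(4.34×4π×0.477²) = 0.08059 K/W
R_total = 1.541 K/W
Q = ΔT/R_total = 201/1.541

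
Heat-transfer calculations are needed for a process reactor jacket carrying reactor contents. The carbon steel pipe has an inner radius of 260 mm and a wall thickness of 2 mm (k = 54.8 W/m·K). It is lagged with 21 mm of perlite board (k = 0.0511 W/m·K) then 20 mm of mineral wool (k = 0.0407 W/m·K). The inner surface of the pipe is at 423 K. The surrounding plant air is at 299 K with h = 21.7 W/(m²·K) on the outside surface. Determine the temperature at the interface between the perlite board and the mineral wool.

Treating each annulus and film as a series resistance:
R_carbon steel pipe wall = ln(262/260)/(2π×54.8×1) = 2.226×10^-5 K/W
R_perlite board = ln(283/262)/(2π×0.0511×1) = 0.2401 K/W
R_mineral wool = ln(303/283)/(2π×0.0407×1) = 0.267 K/W
R_outer film = 1/(h_o·2πr_oL) = 1/(21.7×2π×0.303×1) = 0.02421 K/W
R_total = 0.5314 K/W
Q = ΔT/R_total = 124/0.5314
Q = 233 W/m
T_interface = T_inner − Q·ΣR(inner→interface) = 423 − 233×0.2402

T ≈ 367 K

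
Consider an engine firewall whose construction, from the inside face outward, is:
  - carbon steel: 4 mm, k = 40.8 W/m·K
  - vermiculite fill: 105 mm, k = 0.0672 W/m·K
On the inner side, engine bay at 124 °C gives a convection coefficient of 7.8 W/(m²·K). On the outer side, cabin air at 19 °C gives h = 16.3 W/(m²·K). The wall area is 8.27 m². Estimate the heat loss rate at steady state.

Thermal resistances in series:
R_inner film = 1/(h_i·A) = 1/(7.8×8.27) = 0.0155 K/W
R_carbon steel = L/(kA) = 0.004/(40.8×8.27) = 1.185×10^-5 K/W
R_vermiculite fill = L/(kA) = 0.105/(0.0672×8.27) = 0.1889 K/W
R_outer film = 1/(h_o·A) = 1/(16.3×8.27) = 0.007418 K/W
R_total = 0.2119 K/W
Q = ΔT / R_total = 105 / 0.2119

Q ≈ 496 W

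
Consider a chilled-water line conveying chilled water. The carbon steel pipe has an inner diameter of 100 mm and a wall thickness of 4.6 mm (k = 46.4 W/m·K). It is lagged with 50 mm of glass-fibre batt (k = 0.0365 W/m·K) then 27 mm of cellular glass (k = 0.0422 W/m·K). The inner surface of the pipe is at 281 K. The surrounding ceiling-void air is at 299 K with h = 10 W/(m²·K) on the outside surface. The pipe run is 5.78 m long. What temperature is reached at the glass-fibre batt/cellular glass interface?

For a radial system each layer contributes R = ln(r_out/r_in)/(2πkL); films add R = 1/(hA).
R_carbon steel pipe wall = ln(54.6/50)/(2π×46.4×5.78) = 5.223×10^-5 K/W
R_glass-fibre batt = ln(104.6/54.6)/(2π×0.0365×5.78) = 0.4904 K/W
R_cellular glass = ln(131.6/104.6)/(2π×0.0422×5.78) = 0.1498 K/W
R_outer film = 1/(h_o·2πr_oL) = 1/(10×2π×0.1316×5.78) = 0.02092 K/W
R_total = 0.6612 K/W
Q = ΔT/R_total = 18/0.6612
Q = 27.2 W
T_interface = T_inner + Q·ΣR(inner→interface) = 281 + 27.2×0.4905

T ≈ 294 K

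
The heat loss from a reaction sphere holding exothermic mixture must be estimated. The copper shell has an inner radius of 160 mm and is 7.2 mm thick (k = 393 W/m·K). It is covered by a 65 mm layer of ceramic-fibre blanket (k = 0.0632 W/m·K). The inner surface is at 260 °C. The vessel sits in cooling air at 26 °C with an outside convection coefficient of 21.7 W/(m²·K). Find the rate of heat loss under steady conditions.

Each spherical layer contributes R = (1/r_i − 1/r_o)/(4πk):
R_copper shell = (1/0.16 − 1/0.1672)/(4π×393) = 5.45×10^-5 K/W
R_ceramic-fibre blanket = (1/0.1672 − 1/0.2322)/(4π×0.0632) = 2.108 K/W
R_outer film = 1/(h·4πr_o²) = 1/(21.7×4π×0.2322²) = 0.06802 K/W
R_total = 2.176 K/W
Q = ΔT/R_total = 234/2.176

Q ≈ 108 W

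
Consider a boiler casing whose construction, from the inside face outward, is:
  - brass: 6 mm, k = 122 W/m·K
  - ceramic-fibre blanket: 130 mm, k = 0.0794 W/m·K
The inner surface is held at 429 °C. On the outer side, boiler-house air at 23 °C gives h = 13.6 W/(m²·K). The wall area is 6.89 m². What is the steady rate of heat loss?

Q ≈ 1640 W

Model the wall as resistances in series:
R_brass = L/(kA) = 0.006/(122×6.89) = 7.138×10^-6 K/W
R_ceramic-fibre blanket = L/(kA) = 0.13/(0.0794×6.89) = 0.2376 K/W
R_outer film = 1/(h_o·A) = 1/(13.6×6.89) = 0.01067 K/W
R_total = 0.2483 K/W
Q = ΔT / R_total = 406 / 0.2483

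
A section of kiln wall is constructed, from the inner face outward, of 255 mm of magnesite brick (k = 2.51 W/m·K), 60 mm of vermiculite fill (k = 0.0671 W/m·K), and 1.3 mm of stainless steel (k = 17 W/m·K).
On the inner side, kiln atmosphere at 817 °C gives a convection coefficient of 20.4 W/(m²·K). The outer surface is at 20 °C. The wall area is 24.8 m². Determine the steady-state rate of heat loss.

Model the wall as resistances in series:
R_inner film = 1/(h_i·A) = 1/(20.4×24.8) = 0.001977 K/W
R_magnesite brick = L/(kA) = 0.255/(2.51×24.8) = 0.004097 K/W
R_vermiculite fill = L/(kA) = 0.06/(0.0671×24.8) = 0.03606 K/W
R_stainless steel = L/(kA) = 0.0013/(17×24.8) = 3.083×10^-6 K/W
R_total = 0.04213 K/W
Q = ΔT / R_total = 797 / 0.04213

Q ≈ 18900 W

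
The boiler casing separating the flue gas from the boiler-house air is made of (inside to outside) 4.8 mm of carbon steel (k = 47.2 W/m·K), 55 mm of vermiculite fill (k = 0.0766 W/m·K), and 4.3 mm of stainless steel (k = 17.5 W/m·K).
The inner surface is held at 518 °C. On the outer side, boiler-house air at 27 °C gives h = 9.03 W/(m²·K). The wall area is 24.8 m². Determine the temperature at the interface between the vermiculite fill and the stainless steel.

Model the wall as resistances in series:
R_carbon steel = L/(kA) = 0.0048/(47.2×24.8) = 4.101×10^-6 K/W
R_vermiculite fill = L/(kA) = 0.055/(0.0766×24.8) = 0.02895 K/W
R_stainless steel = L/(kA) = 0.0043/(17.5×24.8) = 9.908×10^-6 K/W
R_outer film = 1/(h_o·A) = 1/(9.03×24.8) = 0.004465 K/W
R_total = 0.03343 K/W;  Q = ΔT/R_total = 491/0.03343 = 14690 W
T_interface = T_inner − Q·ΣR(inner→interface) = 518 − 14700×0.02896

T ≈ 92.7 °C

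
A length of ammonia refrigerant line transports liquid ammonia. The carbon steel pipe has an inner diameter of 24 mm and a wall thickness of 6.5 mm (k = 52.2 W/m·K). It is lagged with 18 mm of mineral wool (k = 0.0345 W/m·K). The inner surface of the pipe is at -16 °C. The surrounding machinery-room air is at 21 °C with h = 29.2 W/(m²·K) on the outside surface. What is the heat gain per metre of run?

Cylindrical conduction, so R = ln(r₂/r₁)/(2πkL) per layer, in series:
R_carbon steel pipe wall = ln(18.5/12)/(2π×52.2×1) = 0.00132 K/W
R_mineral wool = ln(36.5/18.5)/(2π×0.0345×1) = 3.135 K/W
R_outer film = 1/(h_o·2πr_oL) = 1/(29.2×2π×0.0365×1) = 0.1493 K/W
R_total = 3.286 K/W
Q = ΔT/R_total = 37/3.286

q′ ≈ 11.3 W/m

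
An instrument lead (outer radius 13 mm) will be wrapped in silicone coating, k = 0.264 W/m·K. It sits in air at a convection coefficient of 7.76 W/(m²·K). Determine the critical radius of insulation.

For a cylinder r_cr = k/h = 0.264/7.76
r_cr = 34 mm; since the bare radius (13 mm) is below r_cr, adding a thin layer of insulation will *increase* heat loss.

r_cr ≈ 34 mm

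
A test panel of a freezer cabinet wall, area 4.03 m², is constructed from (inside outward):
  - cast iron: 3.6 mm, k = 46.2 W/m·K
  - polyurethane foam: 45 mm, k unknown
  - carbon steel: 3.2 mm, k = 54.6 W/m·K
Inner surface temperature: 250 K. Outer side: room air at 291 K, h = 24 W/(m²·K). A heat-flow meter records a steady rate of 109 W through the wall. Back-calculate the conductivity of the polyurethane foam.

Series thermal resistances:
R_cast iron = L/(kA) = 0.0036/(46.2×4.03) = 1.934×10^-5 K/W
R_carbon steel = L/(kA) = 0.0032/(54.6×4.03) = 1.454×10^-5 K/W
R_outer film = 1/(h_o·A) = 1/(24×4.03) = 0.01034 K/W
Sum of known resistances R_other = 0.01037 K/W
Total R = ΔT/Q = 41/109 = 0.3761 K/W
R_polyurethane foam = R_total − R_other = 0.3658 K/W
k = L/(R·A) = 0.045/(0.3658×4.03)

k ≈ 0.0305 W/(m·K)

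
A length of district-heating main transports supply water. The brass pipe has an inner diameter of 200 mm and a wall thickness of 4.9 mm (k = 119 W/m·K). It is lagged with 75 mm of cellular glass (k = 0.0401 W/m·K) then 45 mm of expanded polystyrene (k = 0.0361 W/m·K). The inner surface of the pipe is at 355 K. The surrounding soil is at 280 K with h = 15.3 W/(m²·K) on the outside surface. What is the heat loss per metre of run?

For a radial system each layer contributes R = ln(r_out/r_in)/(2πkL); films add R = 1/(hA).
R_brass pipe wall = ln(104.9/100)/(2π×119×1) = 6.398×10^-5 K/W
R_cellular glass = ln(179.9/104.9)/(2π×0.0401×1) = 2.141 K/W
R_expanded polystyrene = ln(224.9/179.9)/(2π×0.0361×1) = 0.9843 K/W
R_outer film = 1/(h_o·2πr_oL) = 1/(15.3×2π×0.2249×1) = 0.04625 K/W
R_total = 3.171 K/W
Q = ΔT/R_total = 75/3.171

q′ ≈ 23.6 W/m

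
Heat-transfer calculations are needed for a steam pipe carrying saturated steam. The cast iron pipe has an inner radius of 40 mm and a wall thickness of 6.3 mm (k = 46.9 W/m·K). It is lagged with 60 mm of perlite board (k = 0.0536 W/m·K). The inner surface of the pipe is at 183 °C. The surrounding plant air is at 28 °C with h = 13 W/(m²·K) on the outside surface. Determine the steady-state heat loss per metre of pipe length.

Radial resistances (cylindrical: R_cond = ln(r_o/r_i)/(2πkL), R_conv = 1/(h·2πrL)):
R_cast iron pipe wall = ln(46.3/40)/(2π×46.9×1) = 4.963×10^-4 K/W
R_perlite board = ln(106.3/46.3)/(2π×0.0536×1) = 2.468 K/W
R_outer film = 1/(h_o·2πr_oL) = 1/(13×2π×0.1063×1) = 0.1152 K/W
R_total = 2.584 K/W
Q = ΔT/R_total = 155/2.584

q′ ≈ 60 W/m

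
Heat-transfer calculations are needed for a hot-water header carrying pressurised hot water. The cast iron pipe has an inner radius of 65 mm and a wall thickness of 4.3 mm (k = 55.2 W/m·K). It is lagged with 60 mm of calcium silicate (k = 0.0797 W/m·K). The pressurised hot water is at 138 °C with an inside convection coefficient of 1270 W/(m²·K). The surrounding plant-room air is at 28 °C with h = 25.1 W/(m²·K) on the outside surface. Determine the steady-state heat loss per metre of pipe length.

q′ ≈ 84.8 W/m

Cylindrical conduction, so R = ln(r₂/r₁)/(2πkL) per layer, in series:
R_inner film = 1/(h_i·2πr₁L) = 1/(1270×2π×0.065×1) = 0.001928 K/W
R_cast iron pipe wall = ln(69.3/65)/(2π×55.2×1) = 1.847×10^-4 K/W
R_calcium silicate = ln(129.3/69.3)/(2π×0.0797×1) = 1.245 K/W
R_outer film = 1/(h_o·2πr_oL) = 1/(25.1×2π×0.1293×1) = 0.04904 K/W
R_total = 1.297 K/W
Q = ΔT/R_total = 110/1.297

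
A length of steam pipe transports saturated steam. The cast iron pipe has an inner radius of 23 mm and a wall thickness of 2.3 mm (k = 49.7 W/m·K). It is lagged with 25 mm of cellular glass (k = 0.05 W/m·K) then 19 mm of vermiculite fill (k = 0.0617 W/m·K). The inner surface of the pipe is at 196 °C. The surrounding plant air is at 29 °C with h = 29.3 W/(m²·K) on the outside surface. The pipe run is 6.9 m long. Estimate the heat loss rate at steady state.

Q ≈ 373 W

Cylindrical conduction, so R = ln(r₂/r₁)/(2πkL) per layer, in series:
R_cast iron pipe wall = ln(25.3/23)/(2π×49.7×6.9) = 4.423×10^-5 K/W
R_cellular glass = ln(50.3/25.3)/(2π×0.05×6.9) = 0.317 K/W
R_vermiculite fill = ln(69.3/50.3)/(2π×0.0617×6.9) = 0.1198 K/W
R_outer film = 1/(h_o·2πr_oL) = 1/(29.3×2π×0.0693×6.9) = 0.01136 K/W
R_total = 0.4482 K/W
Q = ΔT/R_total = 167/0.4482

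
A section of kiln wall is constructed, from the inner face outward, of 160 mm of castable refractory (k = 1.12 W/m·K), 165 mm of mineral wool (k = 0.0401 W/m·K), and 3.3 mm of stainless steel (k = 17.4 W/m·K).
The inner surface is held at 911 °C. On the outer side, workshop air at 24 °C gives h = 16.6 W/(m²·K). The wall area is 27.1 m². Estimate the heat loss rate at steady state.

Model the wall as resistances in series:
R_castable refractory = L/(kA) = 0.16/(1.12×27.1) = 0.005271 K/W
R_mineral wool = L/(kA) = 0.165/(0.0401×27.1) = 0.1518 K/W
R_stainless steel = L/(kA) = 0.0033/(17.4×27.1) = 6.998×10^-6 K/W
R_outer film = 1/(h_o·A) = 1/(16.6×27.1) = 0.002223 K/W
R_total = 0.1593 K/W
Q = ΔT / R_total = 887 / 0.1593

Q ≈ 5570 W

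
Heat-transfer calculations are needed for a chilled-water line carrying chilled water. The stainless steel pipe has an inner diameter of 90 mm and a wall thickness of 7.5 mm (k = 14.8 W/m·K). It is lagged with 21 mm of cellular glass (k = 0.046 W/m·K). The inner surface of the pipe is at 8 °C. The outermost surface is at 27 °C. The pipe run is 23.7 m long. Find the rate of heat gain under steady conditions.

Per-layer cylindrical resistances, series-summed:
R_stainless steel pipe wall = ln(52.5/45)/(2π×14.8×23.7) = 6.994×10^-5 K/W
R_cellular glass = ln(73.5/52.5)/(2π×0.046×23.7) = 0.04912 K/W
R_total = 0.04919 K/W
Q = ΔT/R_total = 19/0.04919

Q ≈ 386 W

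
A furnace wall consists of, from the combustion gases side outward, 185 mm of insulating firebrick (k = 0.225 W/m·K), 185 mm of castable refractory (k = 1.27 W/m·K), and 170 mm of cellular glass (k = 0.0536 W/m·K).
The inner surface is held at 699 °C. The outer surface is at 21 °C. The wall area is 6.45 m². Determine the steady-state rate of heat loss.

Model the wall as resistances in series:
R_insulating firebrick = L/(kA) = 0.185/(0.225×6.45) = 0.1275 K/W
R_castable refractory = L/(kA) = 0.185/(1.27×6.45) = 0.02258 K/W
R_cellular glass = L/(kA) = 0.17/(0.0536×6.45) = 0.4917 K/W
R_total = 0.6418 K/W
Q = ΔT / R_total = 678 / 0.6418

Q ≈ 1060 W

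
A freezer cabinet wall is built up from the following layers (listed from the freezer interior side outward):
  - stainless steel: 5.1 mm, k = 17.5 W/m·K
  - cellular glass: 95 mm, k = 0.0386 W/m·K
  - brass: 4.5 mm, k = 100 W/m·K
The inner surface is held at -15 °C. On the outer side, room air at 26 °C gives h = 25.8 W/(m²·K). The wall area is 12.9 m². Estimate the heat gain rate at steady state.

Q ≈ 212 W

Treating each layer as a thermal resistance in series:
R_stainless steel = L/(kA) = 0.0051/(17.5×12.9) = 2.259×10^-5 K/W
R_cellular glass = L/(kA) = 0.095/(0.0386×12.9) = 0.1908 K/W
R_brass = L/(kA) = 0.0045/(100×12.9) = 3.488×10^-6 K/W
R_outer film = 1/(h_o·A) = 1/(25.8×12.9) = 0.003005 K/W
R_total = 0.1938 K/W
Q = ΔT / R_total = 41 / 0.1938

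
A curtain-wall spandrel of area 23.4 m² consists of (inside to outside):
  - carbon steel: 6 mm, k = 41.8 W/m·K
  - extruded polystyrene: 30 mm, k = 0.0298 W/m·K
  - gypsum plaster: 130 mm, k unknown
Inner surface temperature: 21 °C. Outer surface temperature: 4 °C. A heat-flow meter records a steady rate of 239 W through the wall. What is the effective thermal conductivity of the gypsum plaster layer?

k ≈ 0.198 W/(m·K)

Using the resistance-network approach (series):
R_carbon steel = L/(kA) = 0.006/(41.8×23.4) = 6.134×10^-6 K/W
R_extruded polystyrene = L/(kA) = 0.03/(0.0298×23.4) = 0.04302 K/W
Sum of known resistances R_other = 0.04303 K/W
Total R = ΔT/Q = 17/239 = 0.07113 K/W
R_gypsum plaster = R_total − R_other = 0.0281 K/W
k = L/(R·A) = 0.13/(0.0281×23.4)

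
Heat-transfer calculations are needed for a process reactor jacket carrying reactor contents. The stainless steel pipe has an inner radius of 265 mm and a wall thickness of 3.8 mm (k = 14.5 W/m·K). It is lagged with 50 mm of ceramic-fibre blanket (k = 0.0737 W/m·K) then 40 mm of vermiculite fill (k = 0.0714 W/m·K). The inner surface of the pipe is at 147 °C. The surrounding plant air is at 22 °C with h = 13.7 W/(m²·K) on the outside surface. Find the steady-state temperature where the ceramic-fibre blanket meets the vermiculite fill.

Treating each annulus and film as a series resistance:
R_stainless steel pipe wall = ln(268.8/265)/(2π×14.5×1) = 1.563×10^-4 K/W
R_ceramic-fibre blanket = ln(318.8/268.8)/(2π×0.0737×1) = 0.3684 K/W
R_vermiculite fill = ln(358.8/318.8)/(2π×0.0714×1) = 0.2635 K/W
R_outer film = 1/(h_o·2πr_oL) = 1/(13.7×2π×0.3588×1) = 0.03238 K/W
R_total = 0.6644 K/W
Q = ΔT/R_total = 125/0.6644
Q = 188 W/m
T_interface = T_inner − Q·ΣR(inner→interface) = 147 − 188×0.3686

T ≈ 77.7 °C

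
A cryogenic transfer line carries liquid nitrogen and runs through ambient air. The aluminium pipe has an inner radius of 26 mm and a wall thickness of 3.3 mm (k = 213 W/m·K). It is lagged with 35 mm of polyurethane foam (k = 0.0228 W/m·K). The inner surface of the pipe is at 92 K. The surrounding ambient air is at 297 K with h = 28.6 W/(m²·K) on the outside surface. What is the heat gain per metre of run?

Treating each annulus and film as a series resistance:
R_aluminium pipe wall = ln(29.3/26)/(2π×213×1) = 8.928×10^-5 K/W
R_polyurethane foam = ln(64.3/29.3)/(2π×0.0228×1) = 5.486 K/W
R_outer film = 1/(h_o·2πr_oL) = 1/(28.6×2π×0.0643×1) = 0.08655 K/W
R_total = 5.573 K/W
Q = ΔT/R_total = 205/5.573

q′ ≈ 36.8 W/m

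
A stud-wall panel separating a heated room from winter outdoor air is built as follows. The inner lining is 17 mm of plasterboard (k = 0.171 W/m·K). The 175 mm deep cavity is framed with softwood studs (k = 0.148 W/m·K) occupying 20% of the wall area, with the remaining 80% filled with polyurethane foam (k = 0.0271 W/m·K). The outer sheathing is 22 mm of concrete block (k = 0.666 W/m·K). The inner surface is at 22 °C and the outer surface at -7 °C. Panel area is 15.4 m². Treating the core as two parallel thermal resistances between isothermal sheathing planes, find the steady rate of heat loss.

Q ≈ 126 W

Sheathing layers in series; stud and cavity paths in parallel between them.
R_inner = 0.017/(0.171×15.4) = 0.006456 K/W
R_stud  = 0.175/(0.148×0.2×15.4) = 0.3839 K/W
R_cav   = 0.175/(0.0271×0.8×15.4) = 0.5242 K/W
1/R_core = 1/R_stud + 1/R_cav → R_core = 0.2216 K/W
R_outer = 0.022/(0.666×15.4) = 0.002145 K/W
R_total = 0.2302 K/W
Q = ΔT/R_total = 29/0.2302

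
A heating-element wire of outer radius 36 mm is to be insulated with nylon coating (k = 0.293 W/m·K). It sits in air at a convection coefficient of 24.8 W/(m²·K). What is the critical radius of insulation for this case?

r_cr ≈ 11.8 mm

For a cylinder r_cr = k/h = 0.293/24.8
r_cr = 11.8 mm; since the bare radius (36 mm) is above r_cr, any added insulation will reduce heat loss.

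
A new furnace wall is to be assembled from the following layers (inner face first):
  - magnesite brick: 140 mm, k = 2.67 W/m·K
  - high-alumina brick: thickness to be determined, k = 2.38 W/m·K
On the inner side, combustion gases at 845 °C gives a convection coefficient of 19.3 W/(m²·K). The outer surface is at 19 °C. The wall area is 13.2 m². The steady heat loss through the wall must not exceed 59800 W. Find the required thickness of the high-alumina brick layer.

Thermal resistances in series:
R_inner film = 1/(h_i·A) = 1/(19.3×13.2) = 0.003925 K/W
R_magnesite brick = L/(kA) = 0.14/(2.67×13.2) = 0.003972 K/W
Sum of the known resistances R_other = 0.007898 K/W
Required total resistance R_tot = ΔT/Q_allow = 826/59800 = 0.01381 K/W
R_high-alumina brick = R_tot − R_other = 0.005915 K/W
L = R·k·A = 0.005915×2.38×13.2

L ≈ 186 mm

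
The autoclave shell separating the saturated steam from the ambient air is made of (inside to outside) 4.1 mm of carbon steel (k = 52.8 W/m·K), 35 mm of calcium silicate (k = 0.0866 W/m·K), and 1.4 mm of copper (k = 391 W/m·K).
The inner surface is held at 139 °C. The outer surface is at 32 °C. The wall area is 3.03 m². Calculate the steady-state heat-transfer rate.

Model the wall as resistances in series:
R_carbon steel = L/(kA) = 0.0041/(52.8×3.03) = 2.563×10^-5 K/W
R_calcium silicate = L/(kA) = 0.035/(0.0866×3.03) = 0.1334 K/W
R_copper = L/(kA) = 0.0014/(391×3.03) = 1.182×10^-6 K/W
R_total = 0.1334 K/W
Q = ΔT / R_total = 107 / 0.1334

Q ≈ 802 W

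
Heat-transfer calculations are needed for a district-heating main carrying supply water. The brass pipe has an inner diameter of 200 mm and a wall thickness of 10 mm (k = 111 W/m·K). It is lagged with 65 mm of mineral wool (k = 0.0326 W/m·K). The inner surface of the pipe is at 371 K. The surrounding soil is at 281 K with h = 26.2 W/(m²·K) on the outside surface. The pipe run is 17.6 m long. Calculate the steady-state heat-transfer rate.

Cylindrical conduction, so R = ln(r₂/r₁)/(2πkL) per layer, in series:
R_brass pipe wall = ln(110/100)/(2π×111×17.6) = 7.765×10^-6 K/W
R_mineral wool = ln(175/110)/(2π×0.0326×17.6) = 0.1288 K/W
R_outer film = 1/(h_o·2πr_oL) = 1/(26.2×2π×0.175×17.6) = 0.001972 K/W
R_total = 0.1308 K/W
Q = ΔT/R_total = 90/0.1308

Q ≈ 688 W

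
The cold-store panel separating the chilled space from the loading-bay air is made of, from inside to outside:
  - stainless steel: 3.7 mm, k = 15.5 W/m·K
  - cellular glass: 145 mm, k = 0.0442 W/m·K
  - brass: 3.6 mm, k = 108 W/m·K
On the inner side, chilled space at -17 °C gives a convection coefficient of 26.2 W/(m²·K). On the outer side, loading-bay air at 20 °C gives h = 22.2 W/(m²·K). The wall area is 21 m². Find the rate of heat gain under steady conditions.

Model the wall as resistances in series:
R_inner film = 1/(h_i·A) = 1/(26.2×21) = 0.001818 K/W
R_stainless steel = L/(kA) = 0.0037/(15.5×21) = 1.137×10^-5 K/W
R_cellular glass = L/(kA) = 0.145/(0.0442×21) = 0.1562 K/W
R_brass = L/(kA) = 0.0036/(108×21) = 1.587×10^-6 K/W
R_outer film = 1/(h_o·A) = 1/(22.2×21) = 0.002145 K/W
R_total = 0.1602 K/W
Q = ΔT / R_total = 37 / 0.1602

Q ≈ 231 W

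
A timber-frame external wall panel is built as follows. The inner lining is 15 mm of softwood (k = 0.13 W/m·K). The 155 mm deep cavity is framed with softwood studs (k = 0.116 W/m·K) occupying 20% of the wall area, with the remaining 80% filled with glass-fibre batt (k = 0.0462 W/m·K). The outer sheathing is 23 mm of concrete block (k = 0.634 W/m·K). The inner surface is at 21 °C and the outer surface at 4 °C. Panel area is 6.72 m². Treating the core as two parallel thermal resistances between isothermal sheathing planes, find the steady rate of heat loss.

Q ≈ 41.9 W

Sheathing layers in series; stud and cavity paths in parallel between them.
R_inner = 0.015/(0.13×6.72) = 0.01717 K/W
R_stud  = 0.155/(0.116×0.2×6.72) = 0.9942 K/W
R_cav   = 0.155/(0.0462×0.8×6.72) = 0.6241 K/W
1/R_core = 1/R_stud + 1/R_cav → R_core = 0.3834 K/W
R_outer = 0.023/(0.634×6.72) = 0.005398 K/W
R_total = 0.406 K/W
Q = ΔT/R_total = 17/0.406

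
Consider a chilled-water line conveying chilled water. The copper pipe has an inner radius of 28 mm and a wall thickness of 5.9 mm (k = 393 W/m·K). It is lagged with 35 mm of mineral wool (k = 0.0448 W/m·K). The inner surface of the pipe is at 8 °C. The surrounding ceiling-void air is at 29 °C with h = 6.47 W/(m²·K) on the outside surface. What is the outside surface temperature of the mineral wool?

Treating each annulus and film as a series resistance:
R_copper pipe wall = ln(33.9/28)/(2π×393×1) = 7.744×10^-5 K/W
R_mineral wool = ln(68.9/33.9)/(2π×0.0448×1) = 2.52 K/W
R_outer film = 1/(h_o·2πr_oL) = 1/(6.47×2π×0.0689×1) = 0.357 K/W
R_total = 2.877 K/W
Q = ΔT/R_total = 21/2.877
Q = 7.3 W/m
T_interface = T_inner + Q·ΣR(inner→interface) = 8 + 7.3×2.52

T ≈ 26.4 °C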